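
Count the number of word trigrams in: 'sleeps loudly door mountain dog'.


Word trigrams from [5] words:
  Trigram 1: (sleeps loudly door)
  Trigram 2: (loudly door mountain)
  Trigram 3: (door mountain dog)
Total word trigrams: 5 - 2 = 3

3


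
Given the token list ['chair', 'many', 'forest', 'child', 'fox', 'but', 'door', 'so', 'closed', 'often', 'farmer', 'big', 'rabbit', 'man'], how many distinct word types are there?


Listing all tokens and tracking unique types:
  Token 1: 'chair' -> NEW (unique so far: 1)
  Token 2: 'many' -> NEW (unique so far: 2)
  Token 3: 'forest' -> NEW (unique so far: 3)
  Token 4: 'child' -> NEW (unique so far: 4)
  Token 5: 'fox' -> NEW (unique so far: 5)
  Token 6: 'but' -> NEW (unique so far: 6)
  Token 7: 'door' -> NEW (unique so far: 7)
  Token 8: 'so' -> NEW (unique so far: 8)
  Token 9: 'closed' -> NEW (unique so far: 9)
  Token 10: 'often' -> NEW (unique so far: 10)
  Token 11: 'farmer' -> NEW (unique so far: 11)
  Token 12: 'big' -> NEW (unique so far: 12)
  Token 13: 'rabbit' -> NEW (unique so far: 13)
  Token 14: 'man' -> NEW (unique so far: 14)
Unique types: ('big', 'but', 'chair', 'child', 'closed', 'door', 'farmer', 'forest', 'fox', 'man', 'many', 'often', 'rabbit', 'so')
Vocabulary size: 14

14


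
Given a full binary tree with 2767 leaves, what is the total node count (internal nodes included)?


Leaf nodes (terminals): 2767
Internal nodes = n - 1 = 2767 - 1 = 2766
Total = leaves + internal = 2767 + 2766 = 5533

5533


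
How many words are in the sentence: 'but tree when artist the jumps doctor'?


Counting words by splitting on spaces:
  Word 1: 'but'
  Word 2: 'tree'
  Word 3: 'when'
  Word 4: 'artist'
  Word 5: 'the'
  Word 6: 'jumps'
  Word 7: 'doctor'
Total words: 7

7


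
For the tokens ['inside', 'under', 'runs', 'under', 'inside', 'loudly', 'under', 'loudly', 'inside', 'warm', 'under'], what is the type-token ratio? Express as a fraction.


Tokens: 11
Unique types: ('inside', 'loudly', 'runs', 'under', 'warm') = 5
TTR = 5/11
Already in lowest terms.

5/11


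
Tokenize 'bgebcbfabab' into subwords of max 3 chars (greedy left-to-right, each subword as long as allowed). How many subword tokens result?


'bgebcbfabab' has 11 characters.
Chunking with max size 3:
  Chunk 1: 'bge' (positions 0-2)
  Chunk 2: 'bcb' (positions 3-5)
  Chunk 3: 'fab' (positions 6-8)
  Chunk 4: 'ab' (positions 9-10)
Total chunks: ceil(11 / 3) = 4

4


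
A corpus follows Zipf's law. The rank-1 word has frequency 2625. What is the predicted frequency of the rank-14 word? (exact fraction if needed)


Zipf's law: freq(rank) = f1 / rank
f1 = 2625, rank = 14
freq = 2625 / 14
GCD(2625, 14) = 7
Simplified: 375/2

375/2


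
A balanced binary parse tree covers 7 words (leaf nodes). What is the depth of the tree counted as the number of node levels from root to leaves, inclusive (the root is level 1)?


In a balanced binary tree with n leaves the deepest leaf is ceil(log2(n)) edges below the root,
so counting node levels inclusive of root and leaves gives ceil(log2(n)) + 1 levels.
log2(7) = 2.8074
ceil(2.8074) = 3
levels = 3 + 1 = 4

4


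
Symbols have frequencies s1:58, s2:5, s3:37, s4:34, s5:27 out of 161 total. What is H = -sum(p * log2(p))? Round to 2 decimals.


Computing entropy H = -sum(p_i * log2(p_i)):
  s1: p = 58/161 = 0.3602, -p*log2(p) = 0.5306
  s2: p = 5/161 = 0.0311, -p*log2(p) = 0.1556
  s3: p = 37/161 = 0.2298, -p*log2(p) = 0.4875
  s4: p = 34/161 = 0.2112, -p*log2(p) = 0.4738
  s5: p = 27/161 = 0.1677, -p*log2(p) = 0.4320
H = sum of terms = 2.0795
Rounded to 2 decimals: 2.08

2.08


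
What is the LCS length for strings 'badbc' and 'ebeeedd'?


DP table for LCS of 'badbc' and 'ebeeedd':
       e  b  e  e  e  d  d
    0  0  0  0  0  0  0  0
  b 0  0  1  1  1  1  1  1
  a 0  0  1  1  1  1  1  1
  d 0  0  1  1  1  1  2  2
  b 0  0  1  1  1  1  2  2
  c 0  0  1  1  1  1  2  2
LCS: 'bd'
LCS length = 2

2


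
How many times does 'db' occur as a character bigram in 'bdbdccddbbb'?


Scanning 'bdbdccddbbb' for bigram 'db':
  Position 0: 'bd' -> no
  Position 1: 'db' -> MATCH
  Position 2: 'bd' -> no
  Position 3: 'dc' -> no
  Position 4: 'cc' -> no
  Position 5: 'cd' -> no
  Position 6: 'dd' -> no
  Position 7: 'db' -> MATCH
  Position 8: 'bb' -> no
  Position 9: 'bb' -> no
Total matches: 2

2


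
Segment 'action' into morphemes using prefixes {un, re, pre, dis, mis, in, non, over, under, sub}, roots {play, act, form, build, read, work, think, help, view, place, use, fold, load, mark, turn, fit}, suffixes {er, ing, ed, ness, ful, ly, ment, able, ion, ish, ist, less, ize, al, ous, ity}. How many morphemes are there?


Segmenting 'action' against the inventory:
  'act' -> root (morpheme 1)
  'ion' -> suffix (morpheme 2)
Total morphemes: 2

2


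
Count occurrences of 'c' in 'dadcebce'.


Scanning 'dadcebce' for 'c':
  Position 3: 'c' -> MATCH (count: 1)
  Position 6: 'c' -> MATCH (count: 2)
Total occurrences of 'c': 2

2


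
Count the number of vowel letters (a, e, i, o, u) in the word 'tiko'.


Scanning each character of 'tiko':
  Position 1: 't' -> consonant (running count: 0)
  Position 2: 'i' -> vowel (running count: 1)
  Position 3: 'k' -> consonant (running count: 1)
  Position 4: 'o' -> vowel (running count: 2)
Total vowels: 2

2


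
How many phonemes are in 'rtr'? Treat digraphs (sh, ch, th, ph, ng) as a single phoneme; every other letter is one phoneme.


Parsing 'rtr' greedily, digraphs first:
  'r' -> consonant phoneme (phonemes so far: 1)
  't' -> consonant phoneme (phonemes so far: 2)
  'r' -> consonant phoneme (phonemes so far: 3)
Total phonemes: 3

3


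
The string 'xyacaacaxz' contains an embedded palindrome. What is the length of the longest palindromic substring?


Scanning 'xyacaacaxz' for palindromic substrings.
Substring at positions 2-7: 'acaaca'.
Check: reverse('acaaca') = 'acaaca' -> palindrome confirmed.
Neighbouring characters ('y' / 'x') break symmetry, so it cannot extend further.
No longer palindromic substring exists; longest length = 6

6


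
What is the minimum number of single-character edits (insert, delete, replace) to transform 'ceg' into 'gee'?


Building DP table for s1='ceg' (len 3) and s2='gee' (len 3):
       g  e  e
    0  1  2  3
  c 1  1  2  3
  e 2  2  1  2
  g 3  2  2  2
Edit distance = dp[3][3] = 2

2


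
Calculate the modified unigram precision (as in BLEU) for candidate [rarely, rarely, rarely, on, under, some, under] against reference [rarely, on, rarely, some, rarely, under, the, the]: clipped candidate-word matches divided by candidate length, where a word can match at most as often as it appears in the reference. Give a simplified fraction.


Reference word counts: {'on': 1, 'rarely': 3, 'some': 1, 'the': 2, 'under': 1}
Checking each candidate word (with clipping):
  'rarely' -> in reference (ref count 3, used 1/3) -> match (matches: 1)
  'rarely' -> in reference (ref count 3, used 2/3) -> match (matches: 2)
  'rarely' -> in reference (ref count 3, used 3/3) -> match (matches: 3)
  'on' -> in reference (ref count 1, used 1/1) -> match (matches: 4)
  'under' -> in reference (ref count 1, used 1/1) -> match (matches: 5)
  'some' -> in reference (ref count 1, used 1/1) -> match (matches: 6)
  'under' -> ref count 1 already used up (1/1) -> clipped, no match (matches: 6)
Clipped matches: 6, Candidate length: 7
Precision = 6/7

6/7


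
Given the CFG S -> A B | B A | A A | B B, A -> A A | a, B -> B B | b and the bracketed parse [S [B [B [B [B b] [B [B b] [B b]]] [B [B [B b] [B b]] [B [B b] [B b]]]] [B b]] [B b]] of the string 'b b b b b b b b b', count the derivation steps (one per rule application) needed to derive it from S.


Every bracketed nonterminal node [X ...] in the tree is produced by exactly one rule application.
Reading the tree off as a leftmost derivation:
  Step 1: S  =>  B B   (applied S -> B B)
  Step 2: B B  =>  B B B   (applied B -> B B)
  Step 3: B B B  =>  B B B B   (applied B -> B B)
  Step 4: B B B B  =>  B B B B B   (applied B -> B B)
  Step 5: B B B B B  =>  b B B B B   (applied B -> b)
  Step 6: b B B B B  =>  b B B B B B   (applied B -> B B)
  Step 7: b B B B B B  =>  b b B B B B   (applied B -> b)
  Step 8: b b B B B B  =>  b b b B B B   (applied B -> b)
  Step 9: b b b B B B  =>  b b b B B B B   (applied B -> B B)
  Step 10: b b b B B B B  =>  b b b B B B B B   (applied B -> B B)
  Step 11: b b b B B B B B  =>  b b b b B B B B   (applied B -> b)
  Step 12: b b b b B B B B  =>  b b b b b B B B   (applied B -> b)
  Step 13: b b b b b B B B  =>  b b b b b B B B B   (applied B -> B B)
  Step 14: b b b b b B B B B  =>  b b b b b b B B B   (applied B -> b)
  Step 15: b b b b b b B B B  =>  b b b b b b b B B   (applied B -> b)
  Step 16: b b b b b b b B B  =>  b b b b b b b b B   (applied B -> b)
  Step 17: b b b b b b b b B  =>  b b b b b b b b b   (applied B -> b)
Final yield: b b b b b b b b b
Total rewrite steps: 17

17


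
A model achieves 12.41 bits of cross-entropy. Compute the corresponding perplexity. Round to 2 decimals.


Perplexity formula: PP = 2^H
H = 12.41
PP = 2^12.41
Decompose: 2^12.41 = 2^12 * 2^0.41
2^12 = 4096, 2^0.41 ~ 1.3286858
PP ~ 4096 * 1.3286858 = 5442.2970368
Rounded to 2 decimals: 5442.30

5442.30


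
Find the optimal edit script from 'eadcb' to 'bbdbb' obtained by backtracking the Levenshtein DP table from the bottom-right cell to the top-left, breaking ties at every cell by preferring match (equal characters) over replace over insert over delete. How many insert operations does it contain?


Edit distance = 3. Backtracking from cell (5, 5) with preference match > replace > insert > delete,
then listing the resulting alignment 'eadcb' -> 'bbdbb' left to right:
  Step 1: replace e->b
  Step 2: replace a->b
  Step 3: keep 'd'
  Step 4: replace c->b
  Step 5: keep 'b'
Total insertions: 0

0


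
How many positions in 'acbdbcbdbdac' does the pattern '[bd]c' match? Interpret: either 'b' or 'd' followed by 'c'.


Pattern: [bd]c means either 'b' or 'd' followed by 'c'.
Scanning 'acbdbcbdbdac' position-by-position:
  Pos 0: window 'ac' -> no
  Pos 1: window 'cb' -> no
  Pos 2: window 'bd' -> no
  Pos 3: window 'db' -> no
  Pos 4: window 'bc' -> MATCH
  Pos 5: window 'cb' -> no
  Pos 6: window 'bd' -> no
  Pos 7: window 'db' -> no
  Pos 8: window 'bd' -> no
  Pos 9: window 'da' -> no
  Pos 10: window 'ac' -> no
  Pos 11: window 'c' -> no
Total matches: 1

1


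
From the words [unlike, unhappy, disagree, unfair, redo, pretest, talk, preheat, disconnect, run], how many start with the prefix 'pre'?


Checking each word for prefix 'pre':
  'unlike' -> no (count: 0)
  'unhappy' -> no (count: 0)
  'disagree' -> no (count: 0)
  'unfair' -> no (count: 0)
  'redo' -> no (count: 0)
  'pretest' -> YES, starts with 'pre' (count: 1)
  'talk' -> no (count: 1)
  'preheat' -> YES, starts with 'pre' (count: 2)
  'disconnect' -> no (count: 2)
  'run' -> no (count: 2)
Total with prefix 'pre': 2

2


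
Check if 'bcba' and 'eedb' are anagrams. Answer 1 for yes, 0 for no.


Sort characters of 'bcba': 'abbc'
Sort characters of 'eedb': 'bdee'
Sorted forms differ -> they are NOT anagrams
Result: 0

0


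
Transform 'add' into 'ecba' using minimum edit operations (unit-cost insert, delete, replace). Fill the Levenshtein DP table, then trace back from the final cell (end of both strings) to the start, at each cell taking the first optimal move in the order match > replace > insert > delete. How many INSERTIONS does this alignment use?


Edit distance = 4. Backtracking from cell (3, 4) with preference match > replace > insert > delete,
then listing the resulting alignment 'add' -> 'ecba' left to right:
  Step 1: insert 'e' [insertion #1]
  Step 2: replace a->c
  Step 3: replace d->b
  Step 4: replace d->a
Total insertions: 1

1


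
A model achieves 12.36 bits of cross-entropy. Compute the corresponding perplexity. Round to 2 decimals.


Perplexity formula: PP = 2^H
H = 12.36
PP = 2^12.36
Decompose: 2^12.36 = 2^12 * 2^0.36
2^12 = 4096, 2^0.36 ~ 1.2834259
PP ~ 4096 * 1.2834259 = 5256.9124864
Rounded to 2 decimals: 5256.91

5256.91


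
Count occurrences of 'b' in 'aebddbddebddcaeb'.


Scanning 'aebddbddebddcaeb' for 'b':
  Position 2: 'b' -> MATCH (count: 1)
  Position 5: 'b' -> MATCH (count: 2)
  Position 9: 'b' -> MATCH (count: 3)
  Position 15: 'b' -> MATCH (count: 4)
Total occurrences of 'b': 4

4


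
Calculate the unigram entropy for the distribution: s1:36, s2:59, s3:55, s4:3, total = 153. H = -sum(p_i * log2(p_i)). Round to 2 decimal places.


Computing entropy H = -sum(p_i * log2(p_i)):
  s1: p = 36/153 = 0.2353, -p*log2(p) = 0.4912
  s2: p = 59/153 = 0.3856, -p*log2(p) = 0.5301
  s3: p = 55/153 = 0.3595, -p*log2(p) = 0.5306
  s4: p = 3/153 = 0.0196, -p*log2(p) = 0.1112
H = sum of terms = 1.6631
Rounded to 2 decimals: 1.66

1.66


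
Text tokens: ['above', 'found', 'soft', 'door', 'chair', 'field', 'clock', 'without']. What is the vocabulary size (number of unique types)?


Listing all tokens and tracking unique types:
  Token 1: 'above' -> NEW (unique so far: 1)
  Token 2: 'found' -> NEW (unique so far: 2)
  Token 3: 'soft' -> NEW (unique so far: 3)
  Token 4: 'door' -> NEW (unique so far: 4)
  Token 5: 'chair' -> NEW (unique so far: 5)
  Token 6: 'field' -> NEW (unique so far: 6)
  Token 7: 'clock' -> NEW (unique so far: 7)
  Token 8: 'without' -> NEW (unique so far: 8)
Unique types: ('above', 'chair', 'clock', 'door', 'field', 'found', 'soft', 'without')
Vocabulary size: 8

8


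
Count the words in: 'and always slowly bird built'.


Counting words by splitting on spaces:
  Word 1: 'and'
  Word 2: 'always'
  Word 3: 'slowly'
  Word 4: 'bird'
  Word 5: 'built'
Total words: 5

5


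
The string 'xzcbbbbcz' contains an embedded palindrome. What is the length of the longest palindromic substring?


Scanning 'xzcbbbbcz' for palindromic substrings.
Substring at positions 1-8: 'zcbbbbcz'.
Check: reverse('zcbbbbcz') = 'zcbbbbcz' -> palindrome confirmed.
Neighbouring characters ('x' / '-') break symmetry, so it cannot extend further.
No longer palindromic substring exists; longest length = 8

8


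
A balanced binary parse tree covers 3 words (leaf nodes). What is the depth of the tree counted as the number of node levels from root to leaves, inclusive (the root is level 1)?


In a balanced binary tree with n leaves the deepest leaf is ceil(log2(n)) edges below the root,
so counting node levels inclusive of root and leaves gives ceil(log2(n)) + 1 levels.
log2(3) = 1.5850
ceil(1.5850) = 2
levels = 2 + 1 = 3

3


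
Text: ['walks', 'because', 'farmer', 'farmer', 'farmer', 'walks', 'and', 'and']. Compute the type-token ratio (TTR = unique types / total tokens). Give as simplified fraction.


Tokens: 8
Unique types: ('and', 'because', 'farmer', 'walks') = 4
TTR = 4/8
Simplify: divide both by 4 -> 1/2
TTR = 1/2

1/2


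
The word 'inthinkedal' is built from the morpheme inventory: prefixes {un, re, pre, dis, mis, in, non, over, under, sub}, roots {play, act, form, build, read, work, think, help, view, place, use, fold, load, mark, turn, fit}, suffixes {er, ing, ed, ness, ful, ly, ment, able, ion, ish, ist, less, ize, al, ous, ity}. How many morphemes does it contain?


Segmenting 'inthinkedal' against the inventory:
  'in' -> prefix (morpheme 1)
  'think' -> root (morpheme 2)
  'ed' -> suffix (morpheme 3)
  'al' -> suffix (morpheme 4)
Total morphemes: 4

4


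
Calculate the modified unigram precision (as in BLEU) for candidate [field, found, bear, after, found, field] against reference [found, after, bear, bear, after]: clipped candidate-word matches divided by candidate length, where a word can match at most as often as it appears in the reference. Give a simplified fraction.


Reference word counts: {'after': 2, 'bear': 2, 'found': 1}
Checking each candidate word (with clipping):
  'field' -> not in reference -> no match (matches: 0)
  'found' -> in reference (ref count 1, used 1/1) -> match (matches: 1)
  'bear' -> in reference (ref count 2, used 1/2) -> match (matches: 2)
  'after' -> in reference (ref count 2, used 1/2) -> match (matches: 3)
  'found' -> ref count 1 already used up (1/1) -> clipped, no match (matches: 3)
  'field' -> not in reference -> no match (matches: 3)
Clipped matches: 3, Candidate length: 6
Precision = 3/6 = 1/2

1/2


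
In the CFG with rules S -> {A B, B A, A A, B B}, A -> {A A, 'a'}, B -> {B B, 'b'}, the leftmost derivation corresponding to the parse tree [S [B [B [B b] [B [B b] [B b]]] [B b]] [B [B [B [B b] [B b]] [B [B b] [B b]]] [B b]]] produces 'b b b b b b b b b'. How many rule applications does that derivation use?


Every bracketed nonterminal node [X ...] in the tree is produced by exactly one rule application.
Reading the tree off as a leftmost derivation:
  Step 1: S  =>  B B   (applied S -> B B)
  Step 2: B B  =>  B B B   (applied B -> B B)
  Step 3: B B B  =>  B B B B   (applied B -> B B)
  Step 4: B B B B  =>  b B B B   (applied B -> b)
  Step 5: b B B B  =>  b B B B B   (applied B -> B B)
  Step 6: b B B B B  =>  b b B B B   (applied B -> b)
  Step 7: b b B B B  =>  b b b B B   (applied B -> b)
  Step 8: b b b B B  =>  b b b b B   (applied B -> b)
  Step 9: b b b b B  =>  b b b b B B   (applied B -> B B)
  Step 10: b b b b B B  =>  b b b b B B B   (applied B -> B B)
  Step 11: b b b b B B B  =>  b b b b B B B B   (applied B -> B B)
  Step 12: b b b b B B B B  =>  b b b b b B B B   (applied B -> b)
  Step 13: b b b b b B B B  =>  b b b b b b B B   (applied B -> b)
  Step 14: b b b b b b B B  =>  b b b b b b B B B   (applied B -> B B)
  Step 15: b b b b b b B B B  =>  b b b b b b b B B   (applied B -> b)
  Step 16: b b b b b b b B B  =>  b b b b b b b b B   (applied B -> b)
  Step 17: b b b b b b b b B  =>  b b b b b b b b b   (applied B -> b)
Final yield: b b b b b b b b b
Total rewrite steps: 17

17


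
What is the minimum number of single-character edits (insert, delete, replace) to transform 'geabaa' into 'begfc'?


Building DP table for s1='geabaa' (len 6) and s2='begfc' (len 5):
       b  e  g  f  c
    0  1  2  3  4  5
  g 1  1  2  2  3  4
  e 2  2  1  2  3  4
  a 3  3  2  2  3  4
  b 4  3  3  3  3  4
  a 5  4  4  4  4  4
  a 6  5  5  5  5  5
Edit distance = dp[6][5] = 5

5


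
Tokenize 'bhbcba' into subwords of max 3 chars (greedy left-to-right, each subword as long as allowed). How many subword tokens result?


'bhbcba' has 6 characters.
Chunking with max size 3:
  Chunk 1: 'bhb' (positions 0-2)
  Chunk 2: 'cba' (positions 3-5)
Total chunks: ceil(6 / 3) = 2

2


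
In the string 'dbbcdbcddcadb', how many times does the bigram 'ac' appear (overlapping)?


Scanning 'dbbcdbcddcadb' for bigram 'ac':
  Position 0: 'db' -> no
  Position 1: 'bb' -> no
  Position 2: 'bc' -> no
  Position 3: 'cd' -> no
  Position 4: 'db' -> no
  Position 5: 'bc' -> no
  Position 6: 'cd' -> no
  Position 7: 'dd' -> no
  Position 8: 'dc' -> no
  Position 9: 'ca' -> no
  Position 10: 'ad' -> no
  Position 11: 'db' -> no
Total matches: 0

0


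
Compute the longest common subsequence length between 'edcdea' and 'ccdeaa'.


DP table for LCS of 'edcdea' and 'ccdeaa':
       c  c  d  e  a  a
    0  0  0  0  0  0  0
  e 0  0  0  0  1  1  1
  d 0  0  0  1  1  1  1
  c 0  1  1  1  1  1  1
  d 0  1  1  2  2  2  2
  e 0  1  1  2  3  3  3
  a 0  1  1  2  3  4  4
LCS: 'cdea'
LCS length = 4

4


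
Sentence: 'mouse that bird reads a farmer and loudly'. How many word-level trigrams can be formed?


Word trigrams from [8] words:
  Trigram 1: (mouse that bird)
  Trigram 2: (that bird reads)
  Trigram 3: (bird reads a)
  Trigram 4: (reads a farmer)
  Trigram 5: (a farmer and)
  Trigram 6: (farmer and loudly)
Total word trigrams: 8 - 2 = 6

6


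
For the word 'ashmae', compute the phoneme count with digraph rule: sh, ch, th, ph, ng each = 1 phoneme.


Parsing 'ashmae' greedily, digraphs first:
  'a' -> vowel phoneme (phonemes so far: 1)
  'sh' -> digraph (1 consonant phoneme) (phonemes so far: 2)
  'm' -> consonant phoneme (phonemes so far: 3)
  'a' -> vowel phoneme (phonemes so far: 4)
  'e' -> vowel phoneme (phonemes so far: 5)
Total phonemes: 5

5


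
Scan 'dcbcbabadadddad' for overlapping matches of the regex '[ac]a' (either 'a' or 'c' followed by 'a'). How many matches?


Pattern: [ac]a means either 'a' or 'c' followed by 'a'.
Scanning 'dcbcbabadadddad' position-by-position:
  Pos 0: window 'dc' -> no
  Pos 1: window 'cb' -> no
  Pos 2: window 'bc' -> no
  Pos 3: window 'cb' -> no
  Pos 4: window 'ba' -> no
  Pos 5: window 'ab' -> no
  Pos 6: window 'ba' -> no
  Pos 7: window 'ad' -> no
  Pos 8: window 'da' -> no
  Pos 9: window 'ad' -> no
  Pos 10: window 'dd' -> no
  Pos 11: window 'dd' -> no
  Pos 12: window 'da' -> no
  Pos 13: window 'ad' -> no
  Pos 14: window 'd' -> no
Total matches: 0

0


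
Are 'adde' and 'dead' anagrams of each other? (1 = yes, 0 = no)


Sort characters of 'adde': 'adde'
Sort characters of 'dead': 'adde'
Sorted forms match -> they ARE anagrams
Result: 1

1


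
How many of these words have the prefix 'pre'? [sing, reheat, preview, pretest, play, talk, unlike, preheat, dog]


Checking each word for prefix 'pre':
  'sing' -> no (count: 0)
  'reheat' -> no (count: 0)
  'preview' -> YES, starts with 'pre' (count: 1)
  'pretest' -> YES, starts with 'pre' (count: 2)
  'play' -> no (count: 2)
  'talk' -> no (count: 2)
  'unlike' -> no (count: 2)
  'preheat' -> YES, starts with 'pre' (count: 3)
  'dog' -> no (count: 3)
Total with prefix 'pre': 3

3


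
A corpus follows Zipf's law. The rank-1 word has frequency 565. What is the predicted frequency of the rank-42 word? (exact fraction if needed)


Zipf's law: freq(rank) = f1 / rank
f1 = 565, rank = 42
freq = 565 / 42
GCD(565, 42) = 1
Simplified: 565/42

565/42


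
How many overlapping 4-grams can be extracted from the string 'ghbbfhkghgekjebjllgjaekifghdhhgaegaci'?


String 'ghbbfhkghgekjebjllgjaekifghdhhgaegaci' has length L = 37.
Number of overlapping n-grams = L - n + 1
Substituting: 37 - 4 + 1 = 34

34


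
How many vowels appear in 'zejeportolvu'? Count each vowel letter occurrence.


Scanning each character of 'zejeportolvu':
  Position 1: 'z' -> consonant (running count: 0)
  Position 2: 'e' -> vowel (running count: 1)
  Position 3: 'j' -> consonant (running count: 1)
  Position 4: 'e' -> vowel (running count: 2)
  Position 5: 'p' -> consonant (running count: 2)
  Position 6: 'o' -> vowel (running count: 3)
  Position 7: 'r' -> consonant (running count: 3)
  Position 8: 't' -> consonant (running count: 3)
  Position 9: 'o' -> vowel (running count: 4)
  Position 10: 'l' -> consonant (running count: 4)
  Position 11: 'v' -> consonant (running count: 4)
  Position 12: 'u' -> vowel (running count: 5)
Total vowels: 5

5


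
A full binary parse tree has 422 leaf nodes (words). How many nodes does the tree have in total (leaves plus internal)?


Leaf nodes (terminals): 422
Internal nodes = n - 1 = 422 - 1 = 421
Total = leaves + internal = 422 + 421 = 843

843


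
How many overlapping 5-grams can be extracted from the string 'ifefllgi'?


String 'ifefllgi' has length L = 8.
Number of overlapping n-grams = L - n + 1
Substituting: 8 - 5 + 1 = 4

4


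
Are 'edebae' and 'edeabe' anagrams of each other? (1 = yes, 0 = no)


Sort characters of 'edebae': 'abdeee'
Sort characters of 'edeabe': 'abdeee'
Sorted forms match -> they ARE anagrams
Result: 1

1


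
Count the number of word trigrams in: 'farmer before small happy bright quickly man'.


Word trigrams from [7] words:
  Trigram 1: (farmer before small)
  Trigram 2: (before small happy)
  Trigram 3: (small happy bright)
  Trigram 4: (happy bright quickly)
  Trigram 5: (bright quickly man)
Total word trigrams: 7 - 2 = 5

5


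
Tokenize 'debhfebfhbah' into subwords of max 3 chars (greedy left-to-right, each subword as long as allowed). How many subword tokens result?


'debhfebfhbah' has 12 characters.
Chunking with max size 3:
  Chunk 1: 'deb' (positions 0-2)
  Chunk 2: 'hfe' (positions 3-5)
  Chunk 3: 'bfh' (positions 6-8)
  Chunk 4: 'bah' (positions 9-11)
Total chunks: ceil(12 / 3) = 4

4


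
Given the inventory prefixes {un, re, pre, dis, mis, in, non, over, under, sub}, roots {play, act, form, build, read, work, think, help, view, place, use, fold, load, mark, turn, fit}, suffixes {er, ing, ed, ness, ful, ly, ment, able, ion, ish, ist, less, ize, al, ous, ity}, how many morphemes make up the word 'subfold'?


Segmenting 'subfold' against the inventory:
  'sub' -> prefix (morpheme 1)
  'fold' -> root (morpheme 2)
Total morphemes: 2

2


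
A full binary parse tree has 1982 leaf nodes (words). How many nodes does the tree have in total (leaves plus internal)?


Leaf nodes (terminals): 1982
Internal nodes = n - 1 = 1982 - 1 = 1981
Total = leaves + internal = 1982 + 1981 = 3963

3963


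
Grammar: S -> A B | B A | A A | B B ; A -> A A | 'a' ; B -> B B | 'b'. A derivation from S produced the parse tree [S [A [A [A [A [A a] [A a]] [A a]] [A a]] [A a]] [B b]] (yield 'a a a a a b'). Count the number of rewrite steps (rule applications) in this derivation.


Every bracketed nonterminal node [X ...] in the tree is produced by exactly one rule application.
Reading the tree off as a leftmost derivation:
  Step 1: S  =>  A B   (applied S -> A B)
  Step 2: A B  =>  A A B   (applied A -> A A)
  Step 3: A A B  =>  A A A B   (applied A -> A A)
  Step 4: A A A B  =>  A A A A B   (applied A -> A A)
  Step 5: A A A A B  =>  A A A A A B   (applied A -> A A)
  Step 6: A A A A A B  =>  a A A A A B   (applied A -> a)
  Step 7: a A A A A B  =>  a a A A A B   (applied A -> a)
  Step 8: a a A A A B  =>  a a a A A B   (applied A -> a)
  Step 9: a a a A A B  =>  a a a a A B   (applied A -> a)
  Step 10: a a a a A B  =>  a a a a a B   (applied A -> a)
  Step 11: a a a a a B  =>  a a a a a b   (applied B -> b)
Final yield: a a a a a b
Total rewrite steps: 11

11


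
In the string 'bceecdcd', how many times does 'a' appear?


Scanning 'bceecdcd' for 'a':
  No matches found.
Total occurrences of 'a': 0

0


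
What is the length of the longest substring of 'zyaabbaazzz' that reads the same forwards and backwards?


Scanning 'zyaabbaazzz' for palindromic substrings.
Substring at positions 2-7: 'aabbaa'.
Check: reverse('aabbaa') = 'aabbaa' -> palindrome confirmed.
Neighbouring characters ('y' / 'z') break symmetry, so it cannot extend further.
No longer palindromic substring exists; longest length = 6

6


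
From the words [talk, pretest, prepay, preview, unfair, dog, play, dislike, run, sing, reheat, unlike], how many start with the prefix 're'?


Checking each word for prefix 're':
  'talk' -> no (count: 0)
  'pretest' -> no (count: 0)
  'prepay' -> no (count: 0)
  'preview' -> no (count: 0)
  'unfair' -> no (count: 0)
  'dog' -> no (count: 0)
  'play' -> no (count: 0)
  'dislike' -> no (count: 0)
  'run' -> no (count: 0)
  'sing' -> no (count: 0)
  'reheat' -> YES, starts with 're' (count: 1)
  'unlike' -> no (count: 1)
Total with prefix 're': 1

1


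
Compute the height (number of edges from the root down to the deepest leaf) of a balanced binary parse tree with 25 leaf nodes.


In a balanced binary tree with n leaves the deepest leaf is ceil(log2(n)) edges below the root.
log2(25) = 4.6439
ceil(4.6439) = 5
height (edges) = 5

5


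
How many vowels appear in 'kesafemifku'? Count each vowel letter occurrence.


Scanning each character of 'kesafemifku':
  Position 1: 'k' -> consonant (running count: 0)
  Position 2: 'e' -> vowel (running count: 1)
  Position 3: 's' -> consonant (running count: 1)
  Position 4: 'a' -> vowel (running count: 2)
  Position 5: 'f' -> consonant (running count: 2)
  Position 6: 'e' -> vowel (running count: 3)
  Position 7: 'm' -> consonant (running count: 3)
  Position 8: 'i' -> vowel (running count: 4)
  Position 9: 'f' -> consonant (running count: 4)
  Position 10: 'k' -> consonant (running count: 4)
  Position 11: 'u' -> vowel (running count: 5)
Total vowels: 5

5


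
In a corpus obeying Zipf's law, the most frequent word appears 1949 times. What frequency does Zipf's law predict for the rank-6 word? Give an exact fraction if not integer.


Zipf's law: freq(rank) = f1 / rank
f1 = 1949, rank = 6
freq = 1949 / 6
GCD(1949, 6) = 1
Simplified: 1949/6

1949/6


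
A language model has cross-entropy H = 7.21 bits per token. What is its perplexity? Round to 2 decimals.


Perplexity formula: PP = 2^H
H = 7.21
PP = 2^7.21
Decompose: 2^7.21 = 2^7 * 2^0.21
2^7 = 128, 2^0.21 ~ 1.1566882
PP ~ 128 * 1.1566882 = 148.0560896
Rounded to 2 decimals: 148.06

148.06


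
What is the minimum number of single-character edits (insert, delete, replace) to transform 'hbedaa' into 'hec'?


Building DP table for s1='hbedaa' (len 6) and s2='hec' (len 3):
       h  e  c
    0  1  2  3
  h 1  0  1  2
  b 2  1  1  2
  e 3  2  1  2
  d 4  3  2  2
  a 5  4  3  3
  a 6  5  4  4
Edit distance = dp[6][3] = 4

4


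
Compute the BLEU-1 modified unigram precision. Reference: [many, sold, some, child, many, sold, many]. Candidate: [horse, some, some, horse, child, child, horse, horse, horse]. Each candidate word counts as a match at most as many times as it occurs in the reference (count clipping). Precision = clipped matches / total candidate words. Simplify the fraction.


Reference word counts: {'child': 1, 'many': 3, 'sold': 2, 'some': 1}
Checking each candidate word (with clipping):
  'horse' -> not in reference -> no match (matches: 0)
  'some' -> in reference (ref count 1, used 1/1) -> match (matches: 1)
  'some' -> ref count 1 already used up (1/1) -> clipped, no match (matches: 1)
  'horse' -> not in reference -> no match (matches: 1)
  'child' -> in reference (ref count 1, used 1/1) -> match (matches: 2)
  'child' -> ref count 1 already used up (1/1) -> clipped, no match (matches: 2)
  'horse' -> not in reference -> no match (matches: 2)
  'horse' -> not in reference -> no match (matches: 2)
  'horse' -> not in reference -> no match (matches: 2)
Clipped matches: 2, Candidate length: 9
Precision = 2/9

2/9


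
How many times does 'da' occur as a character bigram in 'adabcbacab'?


Scanning 'adabcbacab' for bigram 'da':
  Position 0: 'ad' -> no
  Position 1: 'da' -> MATCH
  Position 2: 'ab' -> no
  Position 3: 'bc' -> no
  Position 4: 'cb' -> no
  Position 5: 'ba' -> no
  Position 6: 'ac' -> no
  Position 7: 'ca' -> no
  Position 8: 'ab' -> no
Total matches: 1

1


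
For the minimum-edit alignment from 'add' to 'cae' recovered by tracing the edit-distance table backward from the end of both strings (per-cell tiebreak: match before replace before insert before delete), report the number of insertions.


Edit distance = 3. Backtracking from cell (3, 3) with preference match > replace > insert > delete,
then listing the resulting alignment 'add' -> 'cae' left to right:
  Step 1: replace a->c
  Step 2: replace d->a
  Step 3: replace d->e
Total insertions: 0

0


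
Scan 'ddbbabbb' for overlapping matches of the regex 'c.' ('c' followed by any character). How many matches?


Pattern: c. means 'c' followed by any character.
Scanning 'ddbbabbb' position-by-position:
  Pos 0: window 'dd' -> no
  Pos 1: window 'db' -> no
  Pos 2: window 'bb' -> no
  Pos 3: window 'ba' -> no
  Pos 4: window 'ab' -> no
  Pos 5: window 'bb' -> no
  Pos 6: window 'bb' -> no
  Pos 7: window 'b' -> no
Total matches: 0

0


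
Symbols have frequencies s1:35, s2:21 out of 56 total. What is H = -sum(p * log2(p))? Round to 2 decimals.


Computing entropy H = -sum(p_i * log2(p_i)):
  s1: p = 35/56 = 0.6250, -p*log2(p) = 0.4238
  s2: p = 21/56 = 0.3750, -p*log2(p) = 0.5306
H = sum of terms = 0.9544
Rounded to 2 decimals: 0.95

0.95


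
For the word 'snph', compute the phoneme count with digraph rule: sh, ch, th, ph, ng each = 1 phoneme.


Parsing 'snph' greedily, digraphs first:
  's' -> consonant phoneme (phonemes so far: 1)
  'n' -> consonant phoneme (phonemes so far: 2)
  'ph' -> digraph (1 consonant phoneme) (phonemes so far: 3)
Total phonemes: 3

3


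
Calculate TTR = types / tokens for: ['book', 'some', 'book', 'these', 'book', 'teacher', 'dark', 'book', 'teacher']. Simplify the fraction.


Tokens: 9
Unique types: ('book', 'dark', 'some', 'teacher', 'these') = 5
TTR = 5/9
Already in lowest terms.

5/9


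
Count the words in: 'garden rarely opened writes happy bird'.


Counting words by splitting on spaces:
  Word 1: 'garden'
  Word 2: 'rarely'
  Word 3: 'opened'
  Word 4: 'writes'
  Word 5: 'happy'
  Word 6: 'bird'
Total words: 6

6


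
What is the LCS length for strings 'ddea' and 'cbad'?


DP table for LCS of 'ddea' and 'cbad':
       c  b  a  d
    0  0  0  0  0
  d 0  0  0  0  1
  d 0  0  0  0  1
  e 0  0  0  0  1
  a 0  0  0  1  1
LCS: 'd'
LCS length = 1

1


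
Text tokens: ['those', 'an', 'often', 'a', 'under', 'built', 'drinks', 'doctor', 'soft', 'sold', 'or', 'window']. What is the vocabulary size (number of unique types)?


Listing all tokens and tracking unique types:
  Token 1: 'those' -> NEW (unique so far: 1)
  Token 2: 'an' -> NEW (unique so far: 2)
  Token 3: 'often' -> NEW (unique so far: 3)
  Token 4: 'a' -> NEW (unique so far: 4)
  Token 5: 'under' -> NEW (unique so far: 5)
  Token 6: 'built' -> NEW (unique so far: 6)
  Token 7: 'drinks' -> NEW (unique so far: 7)
  Token 8: 'doctor' -> NEW (unique so far: 8)
  Token 9: 'soft' -> NEW (unique so far: 9)
  Token 10: 'sold' -> NEW (unique so far: 10)
  Token 11: 'or' -> NEW (unique so far: 11)
  Token 12: 'window' -> NEW (unique so far: 12)
Unique types: ('a', 'an', 'built', 'doctor', 'drinks', 'often', 'or', 'soft', 'sold', 'those', 'under', 'window')
Vocabulary size: 12

12


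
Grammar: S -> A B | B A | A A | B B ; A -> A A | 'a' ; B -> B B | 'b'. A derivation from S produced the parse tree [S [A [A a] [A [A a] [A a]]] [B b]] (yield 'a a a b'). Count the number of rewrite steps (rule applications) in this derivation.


Every bracketed nonterminal node [X ...] in the tree is produced by exactly one rule application.
Reading the tree off as a leftmost derivation:
  Step 1: S  =>  A B   (applied S -> A B)
  Step 2: A B  =>  A A B   (applied A -> A A)
  Step 3: A A B  =>  a A B   (applied A -> a)
  Step 4: a A B  =>  a A A B   (applied A -> A A)
  Step 5: a A A B  =>  a a A B   (applied A -> a)
  Step 6: a a A B  =>  a a a B   (applied A -> a)
  Step 7: a a a B  =>  a a a b   (applied B -> b)
Final yield: a a a b
Total rewrite steps: 7

7


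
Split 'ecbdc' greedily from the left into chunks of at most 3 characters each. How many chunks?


'ecbdc' has 5 characters.
Chunking with max size 3:
  Chunk 1: 'ecb' (positions 0-2)
  Chunk 2: 'dc' (positions 3-4)
Total chunks: ceil(5 / 3) = 2

2


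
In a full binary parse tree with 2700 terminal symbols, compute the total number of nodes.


Leaf nodes (terminals): 2700
Internal nodes = n - 1 = 2700 - 1 = 2699
Total = leaves + internal = 2700 + 2699 = 5399

5399


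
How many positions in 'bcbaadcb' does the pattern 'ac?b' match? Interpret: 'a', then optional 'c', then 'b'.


Pattern: ac?b means 'a', then optional 'c', then 'b'.
Scanning 'bcbaadcb' position-by-position:
  Pos 0: window 'bcb' -> no
  Pos 1: window 'cba' -> no
  Pos 2: window 'baa' -> no
  Pos 3: window 'aad' -> no
  Pos 4: window 'adc' -> no
  Pos 5: window 'dcb' -> no
  Pos 6: window 'cb' -> no
  Pos 7: window 'b' -> no
Total matches: 0

0


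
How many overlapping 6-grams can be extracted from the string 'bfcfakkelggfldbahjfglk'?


String 'bfcfakkelggfldbahjfglk' has length L = 22.
Number of overlapping n-grams = L - n + 1
Substituting: 22 - 6 + 1 = 17

17


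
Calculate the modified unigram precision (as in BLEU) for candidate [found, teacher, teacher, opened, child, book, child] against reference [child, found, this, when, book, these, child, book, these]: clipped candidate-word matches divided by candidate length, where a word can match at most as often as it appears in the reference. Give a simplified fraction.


Reference word counts: {'book': 2, 'child': 2, 'found': 1, 'these': 2, 'this': 1, 'when': 1}
Checking each candidate word (with clipping):
  'found' -> in reference (ref count 1, used 1/1) -> match (matches: 1)
  'teacher' -> not in reference -> no match (matches: 1)
  'teacher' -> not in reference -> no match (matches: 1)
  'opened' -> not in reference -> no match (matches: 1)
  'child' -> in reference (ref count 2, used 1/2) -> match (matches: 2)
  'book' -> in reference (ref count 2, used 1/2) -> match (matches: 3)
  'child' -> in reference (ref count 2, used 2/2) -> match (matches: 4)
Clipped matches: 4, Candidate length: 7
Precision = 4/7

4/7


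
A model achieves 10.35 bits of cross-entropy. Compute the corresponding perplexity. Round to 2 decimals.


Perplexity formula: PP = 2^H
H = 10.35
PP = 2^10.35
Decompose: 2^10.35 = 2^10 * 2^0.35
2^10 = 1024, 2^0.35 ~ 1.2745606
PP ~ 1024 * 1.2745606 = 1305.1500544
Rounded to 2 decimals: 1305.15

1305.15


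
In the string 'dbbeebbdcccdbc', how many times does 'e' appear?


Scanning 'dbbeebbdcccdbc' for 'e':
  Position 3: 'e' -> MATCH (count: 1)
  Position 4: 'e' -> MATCH (count: 2)
Total occurrences of 'e': 2

2


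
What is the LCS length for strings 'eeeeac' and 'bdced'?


DP table for LCS of 'eeeeac' and 'bdced':
       b  d  c  e  d
    0  0  0  0  0  0
  e 0  0  0  0  1  1
  e 0  0  0  0  1  1
  e 0  0  0  0  1  1
  e 0  0  0  0  1  1
  a 0  0  0  0  1  1
  c 0  0  0  1  1  1
LCS: 'e'
LCS length = 1

1


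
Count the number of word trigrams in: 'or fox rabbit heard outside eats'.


Word trigrams from [6] words:
  Trigram 1: (or fox rabbit)
  Trigram 2: (fox rabbit heard)
  Trigram 3: (rabbit heard outside)
  Trigram 4: (heard outside eats)
Total word trigrams: 6 - 2 = 4

4


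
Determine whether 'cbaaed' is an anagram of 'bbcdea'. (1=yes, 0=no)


Sort characters of 'cbaaed': 'aabcde'
Sort characters of 'bbcdea': 'abbcde'
Sorted forms differ -> they are NOT anagrams
Result: 0

0


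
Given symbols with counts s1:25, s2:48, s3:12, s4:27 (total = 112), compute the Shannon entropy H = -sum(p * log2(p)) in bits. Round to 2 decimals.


Computing entropy H = -sum(p_i * log2(p_i)):
  s1: p = 25/112 = 0.2232, -p*log2(p) = 0.4829
  s2: p = 48/112 = 0.4286, -p*log2(p) = 0.5239
  s3: p = 12/112 = 0.1071, -p*log2(p) = 0.3453
  s4: p = 27/112 = 0.2411, -p*log2(p) = 0.4948
H = sum of terms = 1.8469
Rounded to 2 decimals: 1.85

1.85


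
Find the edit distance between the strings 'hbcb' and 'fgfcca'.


Building DP table for s1='hbcb' (len 4) and s2='fgfcca' (len 6):
       f  g  f  c  c  a
    0  1  2  3  4  5  6
  h 1  1  2  3  4  5  6
  b 2  2  2  3  4  5  6
  c 3  3  3  3  3  4  5
  b 4  4  4  4  4  4  5
Edit distance = dp[4][6] = 5

5


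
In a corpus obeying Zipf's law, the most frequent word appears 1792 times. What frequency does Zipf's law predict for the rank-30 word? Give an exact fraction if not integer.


Zipf's law: freq(rank) = f1 / rank
f1 = 1792, rank = 30
freq = 1792 / 30
GCD(1792, 30) = 2
Simplified: 896/15

896/15


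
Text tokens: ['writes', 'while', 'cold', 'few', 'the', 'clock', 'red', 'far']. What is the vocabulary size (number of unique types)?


Listing all tokens and tracking unique types:
  Token 1: 'writes' -> NEW (unique so far: 1)
  Token 2: 'while' -> NEW (unique so far: 2)
  Token 3: 'cold' -> NEW (unique so far: 3)
  Token 4: 'few' -> NEW (unique so far: 4)
  Token 5: 'the' -> NEW (unique so far: 5)
  Token 6: 'clock' -> NEW (unique so far: 6)
  Token 7: 'red' -> NEW (unique so far: 7)
  Token 8: 'far' -> NEW (unique so far: 8)
Unique types: ('clock', 'cold', 'far', 'few', 'red', 'the', 'while', 'writes')
Vocabulary size: 8

8


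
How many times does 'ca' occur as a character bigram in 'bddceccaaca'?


Scanning 'bddceccaaca' for bigram 'ca':
  Position 0: 'bd' -> no
  Position 1: 'dd' -> no
  Position 2: 'dc' -> no
  Position 3: 'ce' -> no
  Position 4: 'ec' -> no
  Position 5: 'cc' -> no
  Position 6: 'ca' -> MATCH
  Position 7: 'aa' -> no
  Position 8: 'ac' -> no
  Position 9: 'ca' -> MATCH
Total matches: 2

2
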